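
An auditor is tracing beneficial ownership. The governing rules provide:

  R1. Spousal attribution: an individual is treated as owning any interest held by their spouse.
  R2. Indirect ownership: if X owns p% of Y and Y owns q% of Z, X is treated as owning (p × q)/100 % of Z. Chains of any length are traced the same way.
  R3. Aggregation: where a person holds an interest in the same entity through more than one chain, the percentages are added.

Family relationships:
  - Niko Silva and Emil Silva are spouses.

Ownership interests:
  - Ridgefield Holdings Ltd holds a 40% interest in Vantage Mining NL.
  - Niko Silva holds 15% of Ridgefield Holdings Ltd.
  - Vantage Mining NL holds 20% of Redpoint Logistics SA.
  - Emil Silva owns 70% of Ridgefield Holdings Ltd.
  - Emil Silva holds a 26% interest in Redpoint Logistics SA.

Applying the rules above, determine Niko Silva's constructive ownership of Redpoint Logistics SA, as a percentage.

By spousal attribution (R1), Niko Silva is treated as also owning Emil Silva's interest in Ridgefield Holdings Ltd, giving 15% + 70% = 85%.
By spousal attribution (R1), Niko Silva is treated as owning Emil Silva's 26% interest in Redpoint Logistics SA.
Chain via Ridgefield Holdings Ltd → Vantage Mining NL (R2): 85% × 40% × 20% = 6.8% of Redpoint Logistics SA.
Direct interest in Redpoint Logistics SA: 26%.
Aggregating (R3): 6.8% + 26% = 32.8%.

32.8%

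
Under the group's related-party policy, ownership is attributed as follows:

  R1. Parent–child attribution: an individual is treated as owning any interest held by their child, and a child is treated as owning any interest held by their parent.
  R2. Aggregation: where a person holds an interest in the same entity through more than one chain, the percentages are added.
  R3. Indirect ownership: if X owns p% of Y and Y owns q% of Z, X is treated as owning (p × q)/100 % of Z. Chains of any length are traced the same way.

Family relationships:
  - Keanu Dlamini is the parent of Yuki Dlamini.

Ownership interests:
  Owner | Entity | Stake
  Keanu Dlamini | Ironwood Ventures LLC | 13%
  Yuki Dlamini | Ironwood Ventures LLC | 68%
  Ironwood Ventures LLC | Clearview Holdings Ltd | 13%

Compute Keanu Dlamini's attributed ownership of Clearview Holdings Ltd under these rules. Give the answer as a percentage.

By parent–child attribution (R1), Keanu Dlamini is treated as also owning Yuki Dlamini's interest in Ironwood Ventures LLC, giving 13% + 68% = 81%.
Chain via Ironwood Ventures LLC (R3): 81% × 13% = 10.53% of Clearview Holdings Ltd.

10.53%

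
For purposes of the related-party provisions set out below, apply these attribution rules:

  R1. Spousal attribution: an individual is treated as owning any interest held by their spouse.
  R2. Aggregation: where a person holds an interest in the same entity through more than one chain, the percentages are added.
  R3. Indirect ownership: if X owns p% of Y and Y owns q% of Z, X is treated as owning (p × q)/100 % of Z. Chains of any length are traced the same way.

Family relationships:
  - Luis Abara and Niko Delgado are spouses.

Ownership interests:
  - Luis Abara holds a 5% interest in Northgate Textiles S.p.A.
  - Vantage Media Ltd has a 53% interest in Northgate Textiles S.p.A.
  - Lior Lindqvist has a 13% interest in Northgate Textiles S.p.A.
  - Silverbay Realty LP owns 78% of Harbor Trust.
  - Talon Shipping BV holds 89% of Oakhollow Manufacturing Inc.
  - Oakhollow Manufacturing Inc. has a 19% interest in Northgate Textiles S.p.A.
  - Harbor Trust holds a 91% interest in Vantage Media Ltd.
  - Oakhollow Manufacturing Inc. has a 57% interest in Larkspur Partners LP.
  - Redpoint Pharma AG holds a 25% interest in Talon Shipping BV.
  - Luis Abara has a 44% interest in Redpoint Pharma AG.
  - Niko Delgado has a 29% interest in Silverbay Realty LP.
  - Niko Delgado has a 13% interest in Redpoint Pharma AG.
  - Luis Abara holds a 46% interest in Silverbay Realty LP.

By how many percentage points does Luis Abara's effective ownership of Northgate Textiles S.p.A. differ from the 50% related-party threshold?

14.375775

By spousal attribution (R1), Luis Abara is treated as also owning Niko Delgado's interest in Redpoint Pharma AG, giving 44% + 13% = 57%.
By spousal attribution (R1), Luis Abara is treated as also owning Niko Delgado's interest in Silverbay Realty LP, giving 46% + 29% = 75%.
Chain via Redpoint Pharma AG → Talon Shipping BV → Oakhollow Manufacturing Inc. (R3): 57% × 25% × 89% × 19% = 2.409675% of Northgate Textiles S.p.A.
Chain via Silverbay Realty LP → Harbor Trust → Vantage Media Ltd (R3): 75% × 78% × 91% × 53% = 28.21455% of Northgate Textiles S.p.A.
Direct interest in Northgate Textiles S.p.A: 5%.
Aggregating (R2): 2.409675% + 28.21455% + 5% = 35.624225%.
35.624225% falls short of the 50% threshold by 14.375775 percentage points.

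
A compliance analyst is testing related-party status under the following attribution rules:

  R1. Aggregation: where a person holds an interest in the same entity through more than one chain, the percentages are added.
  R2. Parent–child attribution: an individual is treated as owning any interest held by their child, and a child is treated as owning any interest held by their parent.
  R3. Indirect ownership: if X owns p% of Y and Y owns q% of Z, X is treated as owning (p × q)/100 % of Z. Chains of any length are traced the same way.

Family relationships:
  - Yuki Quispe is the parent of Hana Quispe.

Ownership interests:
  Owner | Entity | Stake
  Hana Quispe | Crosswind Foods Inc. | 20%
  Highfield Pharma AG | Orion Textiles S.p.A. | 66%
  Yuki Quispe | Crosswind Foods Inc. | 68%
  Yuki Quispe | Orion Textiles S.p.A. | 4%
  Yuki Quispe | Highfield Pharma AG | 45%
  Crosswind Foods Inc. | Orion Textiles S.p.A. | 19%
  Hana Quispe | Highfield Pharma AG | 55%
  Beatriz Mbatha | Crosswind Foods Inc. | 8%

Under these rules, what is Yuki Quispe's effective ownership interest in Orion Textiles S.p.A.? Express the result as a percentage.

By parent–child attribution (R2), Yuki Quispe is treated as also owning Hana Quispe's interest in Crosswind Foods Inc, giving 68% + 20% = 88%.
By parent–child attribution (R2), Yuki Quispe is treated as also owning Hana Quispe's interest in Highfield Pharma AG, giving 45% + 55% = 100%.
Chain via Crosswind Foods Inc. (R3): 88% × 19% = 16.72% of Orion Textiles S.p.A.
Chain via Highfield Pharma AG (R3): 100% × 66% = 66% of Orion Textiles S.p.A.
Direct interest in Orion Textiles S.p.A: 4%.
Aggregating (R1): 16.72% + 66% + 4% = 86.72%.

86.72%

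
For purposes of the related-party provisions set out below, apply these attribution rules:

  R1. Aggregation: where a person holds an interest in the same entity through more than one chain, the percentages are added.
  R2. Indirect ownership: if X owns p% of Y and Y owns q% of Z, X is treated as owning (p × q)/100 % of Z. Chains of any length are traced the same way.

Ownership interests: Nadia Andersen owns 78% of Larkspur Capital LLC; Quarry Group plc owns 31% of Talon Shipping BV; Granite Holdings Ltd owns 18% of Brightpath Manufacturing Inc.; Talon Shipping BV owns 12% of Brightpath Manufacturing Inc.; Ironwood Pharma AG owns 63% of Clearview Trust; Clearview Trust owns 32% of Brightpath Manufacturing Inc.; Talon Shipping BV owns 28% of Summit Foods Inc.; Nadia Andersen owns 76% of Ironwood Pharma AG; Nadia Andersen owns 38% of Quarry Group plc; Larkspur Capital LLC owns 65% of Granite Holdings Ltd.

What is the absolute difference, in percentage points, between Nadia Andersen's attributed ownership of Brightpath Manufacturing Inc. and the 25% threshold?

Chain via Ironwood Pharma AG → Clearview Trust (R2): 76% × 63% × 32% = 15.3216% of Brightpath Manufacturing Inc.
Chain via Quarry Group plc → Talon Shipping BV (R2): 38% × 31% × 12% = 1.4136% of Brightpath Manufacturing Inc.
Chain via Larkspur Capital LLC → Granite Holdings Ltd (R2): 78% × 65% × 18% = 9.126% of Brightpath Manufacturing Inc.
Aggregating (R1): 15.3216% + 1.4136% + 9.126% = 25.8612%.
25.8612% exceeds the 25% threshold by 0.8612 percentage points.

0.8612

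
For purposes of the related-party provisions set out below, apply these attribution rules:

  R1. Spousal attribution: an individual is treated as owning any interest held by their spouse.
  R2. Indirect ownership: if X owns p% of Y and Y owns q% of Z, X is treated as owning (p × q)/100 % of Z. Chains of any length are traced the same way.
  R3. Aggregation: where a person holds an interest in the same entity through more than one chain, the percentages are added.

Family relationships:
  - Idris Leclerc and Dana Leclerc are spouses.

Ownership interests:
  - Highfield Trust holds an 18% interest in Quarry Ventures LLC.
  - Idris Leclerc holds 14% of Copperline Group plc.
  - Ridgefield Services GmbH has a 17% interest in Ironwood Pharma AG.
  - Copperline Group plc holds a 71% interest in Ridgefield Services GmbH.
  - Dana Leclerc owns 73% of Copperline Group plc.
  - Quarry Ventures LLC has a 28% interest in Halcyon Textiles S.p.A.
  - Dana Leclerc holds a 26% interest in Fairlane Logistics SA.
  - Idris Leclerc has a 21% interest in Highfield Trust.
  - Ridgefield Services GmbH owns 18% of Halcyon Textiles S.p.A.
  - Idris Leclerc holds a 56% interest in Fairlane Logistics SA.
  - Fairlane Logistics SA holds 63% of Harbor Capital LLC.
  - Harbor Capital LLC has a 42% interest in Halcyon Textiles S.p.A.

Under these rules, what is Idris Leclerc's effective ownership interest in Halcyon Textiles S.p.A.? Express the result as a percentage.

33.8742%

By spousal attribution (R1), Idris Leclerc is treated as also owning Dana Leclerc's interest in Fairlane Logistics SA, giving 56% + 26% = 82%.
By spousal attribution (R1), Idris Leclerc is treated as also owning Dana Leclerc's interest in Copperline Group plc, giving 14% + 73% = 87%.
Chain via Fairlane Logistics SA → Harbor Capital LLC (R2): 82% × 63% × 42% = 21.6972% of Halcyon Textiles S.p.A.
Chain via Highfield Trust → Quarry Ventures LLC (R2): 21% × 18% × 28% = 1.0584% of Halcyon Textiles S.p.A.
Chain via Copperline Group plc → Ridgefield Services GmbH (R2): 87% × 71% × 18% = 11.1186% of Halcyon Textiles S.p.A.
Aggregating (R3): 21.6972% + 1.0584% + 11.1186% = 33.8742%.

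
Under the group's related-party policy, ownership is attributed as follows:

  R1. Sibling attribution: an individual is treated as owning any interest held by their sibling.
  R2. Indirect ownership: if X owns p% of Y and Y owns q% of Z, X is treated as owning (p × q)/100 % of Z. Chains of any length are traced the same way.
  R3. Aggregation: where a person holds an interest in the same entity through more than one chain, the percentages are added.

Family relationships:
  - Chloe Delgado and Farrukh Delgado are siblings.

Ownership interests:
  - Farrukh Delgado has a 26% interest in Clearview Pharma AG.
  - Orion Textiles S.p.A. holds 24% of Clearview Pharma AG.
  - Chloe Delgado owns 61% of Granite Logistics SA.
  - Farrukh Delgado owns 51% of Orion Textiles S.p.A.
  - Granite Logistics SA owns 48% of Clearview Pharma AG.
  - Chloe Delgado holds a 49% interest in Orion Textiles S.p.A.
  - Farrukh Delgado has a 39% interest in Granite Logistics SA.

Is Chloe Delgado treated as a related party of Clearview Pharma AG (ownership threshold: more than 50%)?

Yes

By sibling attribution (R1), Chloe Delgado is treated as also owning Farrukh Delgado's interest in Granite Logistics SA, giving 61% + 39% = 100%.
By sibling attribution (R1), Chloe Delgado is treated as also owning Farrukh Delgado's interest in Orion Textiles S.p.A, giving 49% + 51% = 100%.
By sibling attribution (R1), Chloe Delgado is treated as owning Farrukh Delgado's 26% interest in Clearview Pharma AG.
Chain via Granite Logistics SA (R2): 100% × 48% = 48% of Clearview Pharma AG.
Chain via Orion Textiles S.p.A. (R2): 100% × 24% = 24% of Clearview Pharma AG.
Direct interest in Clearview Pharma AG: 26%.
Aggregating (R3): 48% + 24% + 26% = 98%.
98% exceeds the 50% threshold, so Chloe is a related party to Clearview Pharma AG.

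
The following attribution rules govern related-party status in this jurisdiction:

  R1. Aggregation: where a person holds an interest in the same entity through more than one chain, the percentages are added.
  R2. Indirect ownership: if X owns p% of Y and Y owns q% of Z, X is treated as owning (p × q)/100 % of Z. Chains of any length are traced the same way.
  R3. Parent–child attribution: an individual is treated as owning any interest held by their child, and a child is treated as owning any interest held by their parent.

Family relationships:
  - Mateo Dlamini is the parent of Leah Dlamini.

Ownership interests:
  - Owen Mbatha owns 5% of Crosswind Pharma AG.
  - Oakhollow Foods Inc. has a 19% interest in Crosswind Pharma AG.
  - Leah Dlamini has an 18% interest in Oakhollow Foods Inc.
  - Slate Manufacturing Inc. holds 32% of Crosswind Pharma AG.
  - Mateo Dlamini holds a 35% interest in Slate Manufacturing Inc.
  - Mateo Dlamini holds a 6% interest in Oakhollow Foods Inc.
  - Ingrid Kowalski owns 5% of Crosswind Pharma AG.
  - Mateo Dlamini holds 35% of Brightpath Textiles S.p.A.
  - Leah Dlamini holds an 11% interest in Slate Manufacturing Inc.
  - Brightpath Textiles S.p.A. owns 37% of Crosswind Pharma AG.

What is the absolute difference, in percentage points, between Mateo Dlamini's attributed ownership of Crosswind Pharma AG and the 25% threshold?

By parent–child attribution (R3), Mateo Dlamini is treated as also owning Leah Dlamini's interest in Slate Manufacturing Inc, giving 35% + 11% = 46%.
By parent–child attribution (R3), Mateo Dlamini is treated as also owning Leah Dlamini's interest in Oakhollow Foods Inc, giving 6% + 18% = 24%.
Chain via Slate Manufacturing Inc. (R2): 46% × 32% = 14.72% of Crosswind Pharma AG.
Chain via Oakhollow Foods Inc. (R2): 24% × 19% = 4.56% of Crosswind Pharma AG.
Chain via Brightpath Textiles S.p.A. (R2): 35% × 37% = 12.95% of Crosswind Pharma AG.
Aggregating (R1): 14.72% + 4.56% + 12.95% = 32.23%.
32.23% exceeds the 25% threshold by 7.23 percentage points.

7.23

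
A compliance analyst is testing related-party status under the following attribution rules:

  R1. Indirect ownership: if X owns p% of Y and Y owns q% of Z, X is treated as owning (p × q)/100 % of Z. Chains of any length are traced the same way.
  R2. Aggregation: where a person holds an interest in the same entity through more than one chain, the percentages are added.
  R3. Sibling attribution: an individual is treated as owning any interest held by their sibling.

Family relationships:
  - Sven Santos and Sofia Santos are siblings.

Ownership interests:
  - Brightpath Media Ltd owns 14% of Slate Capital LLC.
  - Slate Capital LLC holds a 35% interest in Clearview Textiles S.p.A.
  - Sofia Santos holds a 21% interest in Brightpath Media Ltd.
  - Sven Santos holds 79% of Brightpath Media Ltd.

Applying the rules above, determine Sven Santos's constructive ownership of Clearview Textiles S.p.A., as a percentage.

By sibling attribution (R3), Sven Santos is treated as also owning Sofia Santos's interest in Brightpath Media Ltd, giving 79% + 21% = 100%.
Chain via Brightpath Media Ltd → Slate Capital LLC (R1): 100% × 14% × 35% = 4.9% of Clearview Textiles S.p.A.

4.9%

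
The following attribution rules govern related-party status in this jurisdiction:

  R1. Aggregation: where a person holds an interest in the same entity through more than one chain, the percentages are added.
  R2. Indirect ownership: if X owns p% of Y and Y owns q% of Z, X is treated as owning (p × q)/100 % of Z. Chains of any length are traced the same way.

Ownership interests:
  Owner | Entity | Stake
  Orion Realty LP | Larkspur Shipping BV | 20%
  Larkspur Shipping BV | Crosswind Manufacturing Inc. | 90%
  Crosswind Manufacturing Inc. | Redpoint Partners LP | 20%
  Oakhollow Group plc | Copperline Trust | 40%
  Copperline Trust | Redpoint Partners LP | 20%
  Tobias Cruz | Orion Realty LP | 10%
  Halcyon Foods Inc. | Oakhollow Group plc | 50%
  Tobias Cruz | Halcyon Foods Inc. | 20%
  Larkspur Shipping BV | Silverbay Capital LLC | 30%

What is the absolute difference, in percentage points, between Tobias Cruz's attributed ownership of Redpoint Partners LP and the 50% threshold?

Chain via Halcyon Foods Inc. → Oakhollow Group plc → Copperline Trust (R2): 20% × 50% × 40% × 20% = 0.8% of Redpoint Partners LP.
Chain via Orion Realty LP → Larkspur Shipping BV → Crosswind Manufacturing Inc. (R2): 10% × 20% × 90% × 20% = 0.36% of Redpoint Partners LP.
Aggregating (R1): 0.8% + 0.36% = 1.16%.
1.16% falls short of the 50% threshold by 48.84 percentage points.

48.84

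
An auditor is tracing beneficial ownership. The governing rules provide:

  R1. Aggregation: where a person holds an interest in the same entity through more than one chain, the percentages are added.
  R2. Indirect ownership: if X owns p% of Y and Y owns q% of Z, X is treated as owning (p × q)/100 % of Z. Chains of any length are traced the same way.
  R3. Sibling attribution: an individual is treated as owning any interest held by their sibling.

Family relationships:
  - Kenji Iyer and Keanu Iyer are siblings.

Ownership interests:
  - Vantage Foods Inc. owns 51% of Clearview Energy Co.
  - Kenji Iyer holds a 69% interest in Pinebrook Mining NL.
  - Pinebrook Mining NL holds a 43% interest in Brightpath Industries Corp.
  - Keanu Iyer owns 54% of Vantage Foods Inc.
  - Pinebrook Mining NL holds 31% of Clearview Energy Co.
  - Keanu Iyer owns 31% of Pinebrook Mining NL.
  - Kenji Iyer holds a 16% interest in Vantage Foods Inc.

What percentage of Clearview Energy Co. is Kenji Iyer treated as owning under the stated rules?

By sibling attribution (R3), Kenji Iyer is treated as also owning Keanu Iyer's interest in Vantage Foods Inc, giving 16% + 54% = 70%.
By sibling attribution (R3), Kenji Iyer is treated as also owning Keanu Iyer's interest in Pinebrook Mining NL, giving 69% + 31% = 100%.
Chain via Vantage Foods Inc. (R2): 70% × 51% = 35.7% of Clearview Energy Co.
Chain via Pinebrook Mining NL (R2): 100% × 31% = 31% of Clearview Energy Co.
Aggregating (R1): 35.7% + 31% = 66.7%.

66.7%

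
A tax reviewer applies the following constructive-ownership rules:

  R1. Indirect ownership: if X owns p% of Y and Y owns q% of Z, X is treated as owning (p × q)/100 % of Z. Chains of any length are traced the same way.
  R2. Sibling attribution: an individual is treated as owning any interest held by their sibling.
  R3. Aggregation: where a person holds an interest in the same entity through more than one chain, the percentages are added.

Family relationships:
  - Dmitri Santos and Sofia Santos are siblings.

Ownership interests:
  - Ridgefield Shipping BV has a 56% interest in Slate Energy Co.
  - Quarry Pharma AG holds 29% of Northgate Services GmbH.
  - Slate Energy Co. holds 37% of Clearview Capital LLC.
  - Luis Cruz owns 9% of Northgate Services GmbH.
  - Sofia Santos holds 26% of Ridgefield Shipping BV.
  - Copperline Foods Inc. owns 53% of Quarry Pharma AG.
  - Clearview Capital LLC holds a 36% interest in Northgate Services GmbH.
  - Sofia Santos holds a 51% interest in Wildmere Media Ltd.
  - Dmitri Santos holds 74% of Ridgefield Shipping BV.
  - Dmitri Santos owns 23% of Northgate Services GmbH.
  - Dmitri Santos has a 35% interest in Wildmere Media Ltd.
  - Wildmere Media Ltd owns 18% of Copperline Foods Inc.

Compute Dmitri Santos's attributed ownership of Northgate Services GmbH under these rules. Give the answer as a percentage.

By sibling attribution (R2), Dmitri Santos is treated as also owning Sofia Santos's interest in Ridgefield Shipping BV, giving 74% + 26% = 100%.
By sibling attribution (R2), Dmitri Santos is treated as also owning Sofia Santos's interest in Wildmere Media Ltd, giving 35% + 51% = 86%.
Chain via Ridgefield Shipping BV → Slate Energy Co. → Clearview Capital LLC (R1): 100% × 56% × 37% × 36% = 7.4592% of Northgate Services GmbH.
Chain via Wildmere Media Ltd → Copperline Foods Inc. → Quarry Pharma AG (R1): 86% × 18% × 53% × 29% = 2.379276% of Northgate Services GmbH.
Direct interest in Northgate Services GmbH: 23%.
Aggregating (R3): 7.4592% + 2.379276% + 23% = 32.838476%.

32.838476%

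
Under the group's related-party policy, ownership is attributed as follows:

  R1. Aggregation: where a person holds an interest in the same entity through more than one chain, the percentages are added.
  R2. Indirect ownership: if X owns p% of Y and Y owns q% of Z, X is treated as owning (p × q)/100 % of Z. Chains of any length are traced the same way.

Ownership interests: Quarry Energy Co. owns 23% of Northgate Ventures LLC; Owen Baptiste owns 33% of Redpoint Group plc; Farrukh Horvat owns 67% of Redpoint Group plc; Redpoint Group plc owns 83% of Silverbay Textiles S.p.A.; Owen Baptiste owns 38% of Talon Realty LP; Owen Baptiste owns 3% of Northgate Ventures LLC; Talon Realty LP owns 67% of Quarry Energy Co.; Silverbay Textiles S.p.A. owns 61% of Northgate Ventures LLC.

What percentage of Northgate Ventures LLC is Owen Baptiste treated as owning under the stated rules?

25.5637%

Chain via Redpoint Group plc → Silverbay Textiles S.p.A. (R2): 33% × 83% × 61% = 16.7079% of Northgate Ventures LLC.
Chain via Talon Realty LP → Quarry Energy Co. (R2): 38% × 67% × 23% = 5.8558% of Northgate Ventures LLC.
Direct interest in Northgate Ventures LLC: 3%.
Aggregating (R1): 16.7079% + 5.8558% + 3% = 25.5637%.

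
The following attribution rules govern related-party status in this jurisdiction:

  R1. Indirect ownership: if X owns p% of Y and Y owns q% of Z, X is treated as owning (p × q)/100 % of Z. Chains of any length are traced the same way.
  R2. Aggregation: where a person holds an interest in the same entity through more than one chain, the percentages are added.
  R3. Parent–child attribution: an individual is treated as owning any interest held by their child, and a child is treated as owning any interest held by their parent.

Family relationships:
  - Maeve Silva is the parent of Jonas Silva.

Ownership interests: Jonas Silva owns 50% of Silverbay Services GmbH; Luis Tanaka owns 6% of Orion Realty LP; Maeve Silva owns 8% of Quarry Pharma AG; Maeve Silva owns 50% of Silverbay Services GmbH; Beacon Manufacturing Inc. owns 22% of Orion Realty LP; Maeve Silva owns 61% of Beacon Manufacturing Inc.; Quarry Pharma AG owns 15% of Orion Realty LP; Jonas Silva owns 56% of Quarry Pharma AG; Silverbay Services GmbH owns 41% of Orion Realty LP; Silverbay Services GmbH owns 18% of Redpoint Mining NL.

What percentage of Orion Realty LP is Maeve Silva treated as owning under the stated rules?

64.02%

By parent–child attribution (R3), Maeve Silva is treated as also owning Jonas Silva's interest in Quarry Pharma AG, giving 8% + 56% = 64%.
By parent–child attribution (R3), Maeve Silva is treated as also owning Jonas Silva's interest in Silverbay Services GmbH, giving 50% + 50% = 100%.
Chain via Quarry Pharma AG (R1): 64% × 15% = 9.6% of Orion Realty LP.
Chain via Beacon Manufacturing Inc. (R1): 61% × 22% = 13.42% of Orion Realty LP.
Chain via Silverbay Services GmbH (R1): 100% × 41% = 41% of Orion Realty LP.
Aggregating (R2): 9.6% + 13.42% + 41% = 64.02%.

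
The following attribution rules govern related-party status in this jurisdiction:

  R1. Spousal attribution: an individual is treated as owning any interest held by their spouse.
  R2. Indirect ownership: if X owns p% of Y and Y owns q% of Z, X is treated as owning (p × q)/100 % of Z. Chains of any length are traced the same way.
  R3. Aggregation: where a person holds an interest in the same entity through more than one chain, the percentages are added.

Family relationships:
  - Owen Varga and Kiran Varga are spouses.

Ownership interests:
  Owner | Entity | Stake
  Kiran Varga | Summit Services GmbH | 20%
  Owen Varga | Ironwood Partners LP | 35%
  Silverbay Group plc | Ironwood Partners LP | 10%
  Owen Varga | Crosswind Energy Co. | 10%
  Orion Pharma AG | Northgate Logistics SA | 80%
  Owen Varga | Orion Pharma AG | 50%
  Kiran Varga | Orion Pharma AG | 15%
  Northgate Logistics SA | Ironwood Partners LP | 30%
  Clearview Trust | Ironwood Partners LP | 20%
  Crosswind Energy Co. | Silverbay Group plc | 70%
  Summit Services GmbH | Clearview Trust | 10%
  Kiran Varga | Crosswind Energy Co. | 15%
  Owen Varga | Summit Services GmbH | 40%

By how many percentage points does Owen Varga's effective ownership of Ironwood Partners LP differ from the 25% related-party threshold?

28.55

By spousal attribution (R1), Owen Varga is treated as also owning Kiran Varga's interest in Orion Pharma AG, giving 50% + 15% = 65%.
By spousal attribution (R1), Owen Varga is treated as also owning Kiran Varga's interest in Crosswind Energy Co, giving 10% + 15% = 25%.
By spousal attribution (R1), Owen Varga is treated as also owning Kiran Varga's interest in Summit Services GmbH, giving 40% + 20% = 60%.
Chain via Orion Pharma AG → Northgate Logistics SA (R2): 65% × 80% × 30% = 15.6% of Ironwood Partners LP.
Chain via Crosswind Energy Co. → Silverbay Group plc (R2): 25% × 70% × 10% = 1.75% of Ironwood Partners LP.
Chain via Summit Services GmbH → Clearview Trust (R2): 60% × 10% × 20% = 1.2% of Ironwood Partners LP.
Direct interest in Ironwood Partners LP: 35%.
Aggregating (R3): 15.6% + 1.75% + 1.2% + 35% = 53.55%.
53.55% exceeds the 25% threshold by 28.55 percentage points.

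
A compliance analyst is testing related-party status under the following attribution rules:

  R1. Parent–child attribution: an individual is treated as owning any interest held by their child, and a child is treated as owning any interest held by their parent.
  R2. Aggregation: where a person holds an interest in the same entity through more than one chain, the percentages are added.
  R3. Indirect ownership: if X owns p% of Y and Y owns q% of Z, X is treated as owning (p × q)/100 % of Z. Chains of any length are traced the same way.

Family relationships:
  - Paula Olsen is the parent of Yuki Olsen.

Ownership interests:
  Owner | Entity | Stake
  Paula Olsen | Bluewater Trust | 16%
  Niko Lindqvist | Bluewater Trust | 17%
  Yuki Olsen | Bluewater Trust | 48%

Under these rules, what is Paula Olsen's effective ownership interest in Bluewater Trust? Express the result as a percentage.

By parent–child attribution (R1), Paula Olsen is treated as also owning Yuki Olsen's interest in Bluewater Trust, giving 16% + 48% = 64%.
Direct interest in Bluewater Trust: 64%.

64%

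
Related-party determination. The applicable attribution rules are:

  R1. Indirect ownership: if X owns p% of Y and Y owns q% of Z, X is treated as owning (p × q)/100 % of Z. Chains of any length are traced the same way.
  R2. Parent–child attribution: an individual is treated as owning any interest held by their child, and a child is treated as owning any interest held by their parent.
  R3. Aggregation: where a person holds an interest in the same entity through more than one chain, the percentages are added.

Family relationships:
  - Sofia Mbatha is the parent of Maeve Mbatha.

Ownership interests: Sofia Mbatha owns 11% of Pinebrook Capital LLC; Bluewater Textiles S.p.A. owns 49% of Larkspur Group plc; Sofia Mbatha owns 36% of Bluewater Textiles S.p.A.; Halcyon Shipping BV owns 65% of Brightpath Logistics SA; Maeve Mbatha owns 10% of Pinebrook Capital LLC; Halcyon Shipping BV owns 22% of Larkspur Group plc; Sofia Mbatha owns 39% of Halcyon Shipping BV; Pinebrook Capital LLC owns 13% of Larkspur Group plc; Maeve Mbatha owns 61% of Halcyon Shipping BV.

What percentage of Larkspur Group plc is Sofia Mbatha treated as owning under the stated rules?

By parent–child attribution (R2), Sofia Mbatha is treated as also owning Maeve Mbatha's interest in Halcyon Shipping BV, giving 39% + 61% = 100%.
By parent–child attribution (R2), Sofia Mbatha is treated as also owning Maeve Mbatha's interest in Pinebrook Capital LLC, giving 11% + 10% = 21%.
Chain via Halcyon Shipping BV (R1): 100% × 22% = 22% of Larkspur Group plc.
Chain via Pinebrook Capital LLC (R1): 21% × 13% = 2.73% of Larkspur Group plc.
Chain via Bluewater Textiles S.p.A. (R1): 36% × 49% = 17.64% of Larkspur Group plc.
Aggregating (R3): 22% + 2.73% + 17.64% = 42.37%.

42.37%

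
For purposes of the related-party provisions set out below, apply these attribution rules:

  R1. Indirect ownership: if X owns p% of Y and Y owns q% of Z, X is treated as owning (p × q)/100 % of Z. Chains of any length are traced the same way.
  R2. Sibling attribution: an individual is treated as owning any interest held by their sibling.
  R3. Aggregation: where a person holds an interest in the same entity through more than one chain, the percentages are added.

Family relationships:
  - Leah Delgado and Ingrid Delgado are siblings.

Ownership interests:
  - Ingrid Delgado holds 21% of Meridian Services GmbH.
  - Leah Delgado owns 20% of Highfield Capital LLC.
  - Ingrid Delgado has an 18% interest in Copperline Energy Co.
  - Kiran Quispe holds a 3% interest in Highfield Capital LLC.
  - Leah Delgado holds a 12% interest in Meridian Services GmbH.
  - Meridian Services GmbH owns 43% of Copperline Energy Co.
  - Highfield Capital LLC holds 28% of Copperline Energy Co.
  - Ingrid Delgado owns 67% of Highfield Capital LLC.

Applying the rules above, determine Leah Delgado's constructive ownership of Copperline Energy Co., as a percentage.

By sibling attribution (R2), Leah Delgado is treated as also owning Ingrid Delgado's interest in Highfield Capital LLC, giving 20% + 67% = 87%.
By sibling attribution (R2), Leah Delgado is treated as also owning Ingrid Delgado's interest in Meridian Services GmbH, giving 12% + 21% = 33%.
By sibling attribution (R2), Leah Delgado is treated as owning Ingrid Delgado's 18% interest in Copperline Energy Co.
Chain via Highfield Capital LLC (R1): 87% × 28% = 24.36% of Copperline Energy Co.
Chain via Meridian Services GmbH (R1): 33% × 43% = 14.19% of Copperline Energy Co.
Direct interest in Copperline Energy Co: 18%.
Aggregating (R3): 24.36% + 14.19% + 18% = 56.55%.

56.55%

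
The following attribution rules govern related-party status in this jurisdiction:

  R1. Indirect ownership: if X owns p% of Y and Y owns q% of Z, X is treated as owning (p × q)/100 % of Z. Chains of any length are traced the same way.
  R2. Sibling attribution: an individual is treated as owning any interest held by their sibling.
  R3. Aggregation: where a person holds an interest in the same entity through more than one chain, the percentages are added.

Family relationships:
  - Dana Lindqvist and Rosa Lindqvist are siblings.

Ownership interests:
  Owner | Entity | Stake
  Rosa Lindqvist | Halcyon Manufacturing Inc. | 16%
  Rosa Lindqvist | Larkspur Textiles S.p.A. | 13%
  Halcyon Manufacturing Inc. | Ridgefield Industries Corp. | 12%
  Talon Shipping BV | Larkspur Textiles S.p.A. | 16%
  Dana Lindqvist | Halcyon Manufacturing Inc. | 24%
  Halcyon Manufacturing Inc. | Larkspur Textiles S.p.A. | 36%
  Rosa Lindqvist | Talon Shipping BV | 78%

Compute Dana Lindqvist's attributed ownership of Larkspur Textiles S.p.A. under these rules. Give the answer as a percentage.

39.88%

By sibling attribution (R2), Dana Lindqvist is treated as also owning Rosa Lindqvist's interest in Halcyon Manufacturing Inc, giving 24% + 16% = 40%.
By sibling attribution (R2), Dana Lindqvist is treated as owning Rosa Lindqvist's 78% interest in Talon Shipping BV.
By sibling attribution (R2), Dana Lindqvist is treated as owning Rosa Lindqvist's 13% interest in Larkspur Textiles S.p.A.
Chain via Halcyon Manufacturing Inc. (R1): 40% × 36% = 14.4% of Larkspur Textiles S.p.A.
Chain via Talon Shipping BV (R1): 78% × 16% = 12.48% of Larkspur Textiles S.p.A.
Direct interest in Larkspur Textiles S.p.A: 13%.
Aggregating (R3): 14.4% + 12.48% + 13% = 39.88%.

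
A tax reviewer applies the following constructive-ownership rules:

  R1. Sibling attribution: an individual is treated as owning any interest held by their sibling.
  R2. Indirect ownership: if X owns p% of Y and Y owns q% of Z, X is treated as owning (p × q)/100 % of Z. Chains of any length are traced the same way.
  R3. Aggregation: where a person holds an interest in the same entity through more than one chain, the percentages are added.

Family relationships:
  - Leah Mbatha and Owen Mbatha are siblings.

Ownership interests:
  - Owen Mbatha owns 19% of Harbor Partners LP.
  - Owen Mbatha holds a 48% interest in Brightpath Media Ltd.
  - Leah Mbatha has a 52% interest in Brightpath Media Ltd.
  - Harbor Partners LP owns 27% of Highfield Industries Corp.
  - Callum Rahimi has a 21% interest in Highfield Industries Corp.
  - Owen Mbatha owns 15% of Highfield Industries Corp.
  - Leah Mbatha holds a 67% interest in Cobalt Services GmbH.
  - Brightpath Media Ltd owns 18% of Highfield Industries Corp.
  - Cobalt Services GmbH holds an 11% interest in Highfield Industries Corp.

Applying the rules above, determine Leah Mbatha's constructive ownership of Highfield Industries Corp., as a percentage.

45.5%

By sibling attribution (R1), Leah Mbatha is treated as also owning Owen Mbatha's interest in Brightpath Media Ltd, giving 52% + 48% = 100%.
By sibling attribution (R1), Leah Mbatha is treated as owning Owen Mbatha's 19% interest in Harbor Partners LP.
By sibling attribution (R1), Leah Mbatha is treated as owning Owen Mbatha's 15% interest in Highfield Industries Corp.
Chain via Brightpath Media Ltd (R2): 100% × 18% = 18% of Highfield Industries Corp.
Chain via Cobalt Services GmbH (R2): 67% × 11% = 7.37% of Highfield Industries Corp.
Chain via Harbor Partners LP (R2): 19% × 27% = 5.13% of Highfield Industries Corp.
Direct interest in Highfield Industries Corp: 15%.
Aggregating (R3): 18% + 7.37% + 5.13% + 15% = 45.5%.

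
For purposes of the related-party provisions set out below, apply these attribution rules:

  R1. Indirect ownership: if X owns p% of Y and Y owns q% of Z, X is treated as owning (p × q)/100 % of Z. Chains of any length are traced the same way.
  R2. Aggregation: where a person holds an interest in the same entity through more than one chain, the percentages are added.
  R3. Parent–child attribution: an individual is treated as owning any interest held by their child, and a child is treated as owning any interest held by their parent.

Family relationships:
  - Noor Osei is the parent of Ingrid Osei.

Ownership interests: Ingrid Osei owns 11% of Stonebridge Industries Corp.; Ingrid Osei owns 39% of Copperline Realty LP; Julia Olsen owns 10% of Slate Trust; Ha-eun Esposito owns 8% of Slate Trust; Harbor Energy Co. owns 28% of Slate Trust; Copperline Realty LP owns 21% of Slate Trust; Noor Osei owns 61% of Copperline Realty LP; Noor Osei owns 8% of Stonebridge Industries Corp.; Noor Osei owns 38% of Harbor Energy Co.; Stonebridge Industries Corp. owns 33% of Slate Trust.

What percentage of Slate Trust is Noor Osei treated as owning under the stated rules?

37.91%

By parent–child attribution (R3), Noor Osei is treated as also owning Ingrid Osei's interest in Copperline Realty LP, giving 61% + 39% = 100%.
By parent–child attribution (R3), Noor Osei is treated as also owning Ingrid Osei's interest in Stonebridge Industries Corp, giving 8% + 11% = 19%.
Chain via Copperline Realty LP (R1): 100% × 21% = 21% of Slate Trust.
Chain via Stonebridge Industries Corp. (R1): 19% × 33% = 6.27% of Slate Trust.
Chain via Harbor Energy Co. (R1): 38% × 28% = 10.64% of Slate Trust.
Aggregating (R2): 21% + 6.27% + 10.64% = 37.91%.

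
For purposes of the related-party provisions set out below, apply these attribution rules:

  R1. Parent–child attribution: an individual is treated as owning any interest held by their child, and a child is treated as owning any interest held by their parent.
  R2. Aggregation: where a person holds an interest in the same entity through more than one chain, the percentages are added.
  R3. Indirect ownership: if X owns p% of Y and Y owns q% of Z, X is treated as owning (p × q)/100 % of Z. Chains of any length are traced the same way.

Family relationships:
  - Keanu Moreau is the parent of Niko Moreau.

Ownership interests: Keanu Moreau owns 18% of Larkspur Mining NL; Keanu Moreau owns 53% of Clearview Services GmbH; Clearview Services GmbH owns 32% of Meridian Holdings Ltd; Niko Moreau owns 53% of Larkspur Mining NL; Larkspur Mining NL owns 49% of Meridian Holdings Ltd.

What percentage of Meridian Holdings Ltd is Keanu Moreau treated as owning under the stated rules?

51.75%

By parent–child attribution (R1), Keanu Moreau is treated as also owning Niko Moreau's interest in Larkspur Mining NL, giving 18% + 53% = 71%.
Chain via Larkspur Mining NL (R3): 71% × 49% = 34.79% of Meridian Holdings Ltd.
Chain via Clearview Services GmbH (R3): 53% × 32% = 16.96% of Meridian Holdings Ltd.
Aggregating (R2): 34.79% + 16.96% = 51.75%.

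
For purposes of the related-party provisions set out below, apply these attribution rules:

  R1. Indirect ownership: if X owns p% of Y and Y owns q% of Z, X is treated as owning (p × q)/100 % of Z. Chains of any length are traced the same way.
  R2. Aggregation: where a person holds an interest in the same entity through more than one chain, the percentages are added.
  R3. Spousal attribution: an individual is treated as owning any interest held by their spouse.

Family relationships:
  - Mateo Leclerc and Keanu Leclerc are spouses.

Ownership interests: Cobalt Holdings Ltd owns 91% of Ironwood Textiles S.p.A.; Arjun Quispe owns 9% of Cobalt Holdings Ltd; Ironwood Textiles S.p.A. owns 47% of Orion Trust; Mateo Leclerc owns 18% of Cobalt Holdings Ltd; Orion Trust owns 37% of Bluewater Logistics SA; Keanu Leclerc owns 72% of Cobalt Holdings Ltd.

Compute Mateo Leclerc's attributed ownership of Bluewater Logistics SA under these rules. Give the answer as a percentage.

14.24241%

By spousal attribution (R3), Mateo Leclerc is treated as also owning Keanu Leclerc's interest in Cobalt Holdings Ltd, giving 18% + 72% = 90%.
Chain via Cobalt Holdings Ltd → Ironwood Textiles S.p.A. → Orion Trust (R1): 90% × 91% × 47% × 37% = 14.24241% of Bluewater Logistics SA.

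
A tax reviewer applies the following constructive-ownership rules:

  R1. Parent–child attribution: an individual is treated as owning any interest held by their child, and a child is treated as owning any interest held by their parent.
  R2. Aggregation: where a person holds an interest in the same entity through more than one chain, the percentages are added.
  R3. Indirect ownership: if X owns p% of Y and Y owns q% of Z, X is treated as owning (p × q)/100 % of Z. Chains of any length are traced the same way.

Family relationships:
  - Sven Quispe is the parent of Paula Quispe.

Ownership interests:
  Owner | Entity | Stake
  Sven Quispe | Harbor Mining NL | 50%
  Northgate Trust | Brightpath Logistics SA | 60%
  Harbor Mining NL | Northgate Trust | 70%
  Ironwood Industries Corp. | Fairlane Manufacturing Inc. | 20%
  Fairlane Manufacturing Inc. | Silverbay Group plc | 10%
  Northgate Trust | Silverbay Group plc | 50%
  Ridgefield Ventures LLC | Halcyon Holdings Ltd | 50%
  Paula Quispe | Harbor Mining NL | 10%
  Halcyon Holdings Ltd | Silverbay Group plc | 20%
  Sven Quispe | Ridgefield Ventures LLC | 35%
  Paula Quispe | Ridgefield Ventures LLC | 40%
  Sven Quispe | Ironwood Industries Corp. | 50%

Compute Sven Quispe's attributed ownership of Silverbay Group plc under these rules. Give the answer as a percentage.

29.5%

By parent–child attribution (R1), Sven Quispe is treated as also owning Paula Quispe's interest in Harbor Mining NL, giving 50% + 10% = 60%.
By parent–child attribution (R1), Sven Quispe is treated as also owning Paula Quispe's interest in Ridgefield Ventures LLC, giving 35% + 40% = 75%.
Chain via Harbor Mining NL → Northgate Trust (R3): 60% × 70% × 50% = 21% of Silverbay Group plc.
Chain via Ridgefield Ventures LLC → Halcyon Holdings Ltd (R3): 75% × 50% × 20% = 7.5% of Silverbay Group plc.
Chain via Ironwood Industries Corp. → Fairlane Manufacturing Inc. (R3): 50% × 20% × 10% = 1% of Silverbay Group plc.
Aggregating (R2): 21% + 7.5% + 1% = 29.5%.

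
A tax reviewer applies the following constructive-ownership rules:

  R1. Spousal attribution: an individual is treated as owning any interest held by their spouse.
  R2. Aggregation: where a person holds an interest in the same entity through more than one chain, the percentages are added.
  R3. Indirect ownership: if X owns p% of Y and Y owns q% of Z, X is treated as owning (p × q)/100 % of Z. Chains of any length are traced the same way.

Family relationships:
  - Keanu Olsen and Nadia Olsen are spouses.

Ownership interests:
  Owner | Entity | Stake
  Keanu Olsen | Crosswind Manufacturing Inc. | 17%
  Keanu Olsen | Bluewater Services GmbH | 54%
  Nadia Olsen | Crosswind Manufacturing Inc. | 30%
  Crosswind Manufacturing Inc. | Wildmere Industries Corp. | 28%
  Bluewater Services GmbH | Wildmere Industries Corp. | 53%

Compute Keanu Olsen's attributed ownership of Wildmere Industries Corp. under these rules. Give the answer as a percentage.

By spousal attribution (R1), Keanu Olsen is treated as also owning Nadia Olsen's interest in Crosswind Manufacturing Inc, giving 17% + 30% = 47%.
Chain via Crosswind Manufacturing Inc. (R3): 47% × 28% = 13.16% of Wildmere Industries Corp.
Chain via Bluewater Services GmbH (R3): 54% × 53% = 28.62% of Wildmere Industries Corp.
Aggregating (R2): 13.16% + 28.62% = 41.78%.

41.78%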